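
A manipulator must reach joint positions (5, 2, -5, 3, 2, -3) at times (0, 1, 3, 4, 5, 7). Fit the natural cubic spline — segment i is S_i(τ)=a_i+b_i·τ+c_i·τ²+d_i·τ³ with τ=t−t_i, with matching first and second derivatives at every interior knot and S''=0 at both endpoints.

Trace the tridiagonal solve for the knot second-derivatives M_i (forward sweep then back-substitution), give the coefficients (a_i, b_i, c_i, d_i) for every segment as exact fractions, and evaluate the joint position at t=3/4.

  seg 0: a=5 b=-2 c=0 d=-1
  seg 1: a=2 b=-5 c=-3 d=15/8
  seg 2: a=-5 b=11/2 c=33/4 d=-23/4
  seg 3: a=3 b=19/4 c=-9 d=13/4
  seg 4: a=2 b=-7/2 c=3/4 d=-1/8
S(3/4) = 197/64

Δ: Δ0=-3, Δ1=-7/2, Δ2=8, Δ3=-1, Δ4=-5/2
row 1: diag=6, rhs=-3; c'=1/3, d'=-1/2
row 2: denom=6−2·1/3=16/3; d'=(69−2·-1/2)/(16/3)=105/8
row 3: denom=4−1·3/16=61/16; d'=(-54−1·105/8)/(61/16)=-1074/61
row 4: denom=6−1·16/61=350/61; d'=(-9−1·-1074/61)/(350/61)=3/2
back: M4=3/2
back: M3=-1074/61−16/61·3/2=-18
back: M2=105/8−3/16·-18=33/2
back: M1=-1/2−1/3·33/2=-6
M: M0=0, M1=-6, M2=33/2, M3=-18, M4=3/2, M5=0
seg 0: a=5, c=M0/2=0, d=(M1−M0)/(6·1)=-1, b=Δ0−h0·(2M0+M1)/6=-2
seg 1: a=2, c=M1/2=-3, d=(M2−M1)/(6·2)=15/8, b=Δ1−h1·(2M1+M2)/6=-5
seg 2: a=-5, c=M2/2=33/4, d=(M3−M2)/(6·1)=-23/4, b=Δ2−h2·(2M2+M3)/6=11/2
seg 3: a=3, c=M3/2=-9, d=(M4−M3)/(6·1)=13/4, b=Δ3−h3·(2M3+M4)/6=19/4
seg 4: a=2, c=M4/2=3/4, d=(M5−M4)/(6·2)=-1/8, b=Δ4−h4·(2M4+M5)/6=-7/2
t_q=3/4 → seg 0, τ=3/4; S=5+-2·τ+0·τ²+-1·τ³=197/64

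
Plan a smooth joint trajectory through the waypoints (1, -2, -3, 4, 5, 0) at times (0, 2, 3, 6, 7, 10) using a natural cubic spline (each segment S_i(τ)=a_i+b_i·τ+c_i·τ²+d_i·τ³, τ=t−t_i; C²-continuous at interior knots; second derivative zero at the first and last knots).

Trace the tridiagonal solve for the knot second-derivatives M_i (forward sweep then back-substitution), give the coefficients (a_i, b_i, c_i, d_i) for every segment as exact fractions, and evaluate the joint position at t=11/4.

  seg 0: a=1 b=-835/562 c=0 d=-1/281
  seg 1: a=-2 b=-859/562 c=-6/281 d=309/562
  seg 2: a=-3 b=22/281 c=915/562 d=-4433/15174
  seg 3: a=4 b=1101/562 c=-844/843 d=71/1686
  seg 4: a=5 b=70/843 c=-1475/1686 d=1475/15174
S(11/4) = -105257/35968

Δ: Δ0=-3/2, Δ1=-1, Δ2=7/3, Δ3=1, Δ4=-5/3
row 1: diag=6, rhs=3; c'=1/6, d'=1/2
row 2: denom=8−1·1/6=47/6; d'=(20−1·1/2)/(47/6)=117/47
row 3: denom=8−3·18/47=322/47; d'=(-8−3·117/47)/(322/47)=-727/322
row 4: denom=8−1·47/322=2529/322; d'=(-16−1·-727/322)/(2529/322)=-1475/843
back: M4=-1475/843
back: M3=-727/322−47/322·-1475/843=-1688/843
back: M2=117/47−18/47·-1688/843=915/281
back: M1=1/2−1/6·915/281=-12/281
M: M0=0, M1=-12/281, M2=915/281, M3=-1688/843, M4=-1475/843, M5=0
seg 0: a=1, c=M0/2=0, d=(M1−M0)/(6·2)=-1/281, b=Δ0−h0·(2M0+M1)/6=-835/562
seg 1: a=-2, c=M1/2=-6/281, d=(M2−M1)/(6·1)=309/562, b=Δ1−h1·(2M1+M2)/6=-859/562
seg 2: a=-3, c=M2/2=915/562, d=(M3−M2)/(6·3)=-4433/15174, b=Δ2−h2·(2M2+M3)/6=22/281
seg 3: a=4, c=M3/2=-844/843, d=(M4−M3)/(6·1)=71/1686, b=Δ3−h3·(2M3+M4)/6=1101/562
seg 4: a=5, c=M4/2=-1475/1686, d=(M5−M4)/(6·3)=1475/15174, b=Δ4−h4·(2M4+M5)/6=70/843
t_q=11/4 → seg 1, τ=3/4; S=-2+-859/562·τ+-6/281·τ²+309/562·τ³=-105257/35968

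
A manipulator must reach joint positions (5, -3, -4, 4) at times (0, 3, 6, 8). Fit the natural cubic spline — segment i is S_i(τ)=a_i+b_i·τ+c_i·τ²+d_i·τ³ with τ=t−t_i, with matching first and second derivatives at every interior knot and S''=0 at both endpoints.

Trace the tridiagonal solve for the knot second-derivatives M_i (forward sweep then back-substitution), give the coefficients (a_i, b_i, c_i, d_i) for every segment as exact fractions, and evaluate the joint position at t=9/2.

  seg 0: a=5 b=-109/37 c=0 d=31/999
  seg 1: a=-3 b=-78/37 c=31/111 d=104/999
  seg 2: a=-4 b=88/37 c=45/37 d=-15/74
S(9/2) = -767/148

Δ: Δ0=-8/3, Δ1=-1/3, Δ2=4
row 1: diag=12, rhs=14; c'=1/4, d'=7/6
row 2: denom=10−3·1/4=37/4; d'=(26−3·7/6)/(37/4)=90/37
back: M2=90/37
back: M1=7/6−1/4·90/37=62/111
M: M0=0, M1=62/111, M2=90/37, M3=0
seg 0: a=5, c=M0/2=0, d=(M1−M0)/(6·3)=31/999, b=Δ0−h0·(2M0+M1)/6=-109/37
seg 1: a=-3, c=M1/2=31/111, d=(M2−M1)/(6·3)=104/999, b=Δ1−h1·(2M1+M2)/6=-78/37
seg 2: a=-4, c=M2/2=45/37, d=(M3−M2)/(6·2)=-15/74, b=Δ2−h2·(2M2+M3)/6=88/37
t_q=9/2 → seg 1, τ=3/2; S=-3+-78/37·τ+31/111·τ²+104/999·τ³=-767/148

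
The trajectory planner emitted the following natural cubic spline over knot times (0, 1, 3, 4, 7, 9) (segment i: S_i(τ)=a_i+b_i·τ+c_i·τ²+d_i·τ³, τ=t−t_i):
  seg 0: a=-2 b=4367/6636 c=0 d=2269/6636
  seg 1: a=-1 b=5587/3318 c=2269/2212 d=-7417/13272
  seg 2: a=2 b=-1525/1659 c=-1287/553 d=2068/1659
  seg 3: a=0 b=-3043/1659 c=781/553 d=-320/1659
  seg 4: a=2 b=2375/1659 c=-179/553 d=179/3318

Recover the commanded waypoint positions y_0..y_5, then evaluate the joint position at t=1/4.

y_0 = S_0(0) = a_0 = -2
y_1 = S_1(0) = a_1 = -1
y_2 = S_2(0) = a_2 = 2
y_3 = S_3(0) = a_3 = 0
y_4 = S_4(0) = a_4 = 2
y_5 = S_4(2) = 4
t_q=1/4 is in segment 0 (τ=1/4); S_0(τ)=-259089/141568

y_0=-2 y_1=-1 y_2=2 y_3=0 y_4=2 y_5=4
S(1/4) = -259089/141568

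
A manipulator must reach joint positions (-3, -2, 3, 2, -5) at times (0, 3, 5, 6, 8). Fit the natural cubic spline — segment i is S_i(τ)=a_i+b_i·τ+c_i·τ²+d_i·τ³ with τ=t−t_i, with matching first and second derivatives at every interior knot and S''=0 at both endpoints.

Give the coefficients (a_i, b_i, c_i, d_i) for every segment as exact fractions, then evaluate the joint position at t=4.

  seg 0: a=-3 b=-1379/1956 c=0 d=677/5868
  seg 1: a=-2 b=2357/978 c=677/652 d=-1943/3912
  seg 2: a=3 b=295/489 c=-633/326 d=331/978
  seg 3: a=2 b=-2215/978 c=-151/163 d=151/978
S(4) = 1241/1304

Δ: Δ0=1/3, Δ1=5/2, Δ2=-1, Δ3=-7/2
row 1: diag=10, rhs=13; c'=1/5, d'=13/10
row 2: denom=6−2·1/5=28/5; d'=(-21−2·13/10)/(28/5)=-59/14
row 3: denom=6−1·5/28=163/28; d'=(-15−1·-59/14)/(163/28)=-302/163
back: M3=-302/163
back: M2=-59/14−5/28·-302/163=-633/163
back: M1=13/10−1/5·-633/163=677/326
M: M0=0, M1=677/326, M2=-633/163, M3=-302/163, M4=0
seg 0: a=-3, c=M0/2=0, d=(M1−M0)/(6·3)=677/5868, b=Δ0−h0·(2M0+M1)/6=-1379/1956
seg 1: a=-2, c=M1/2=677/652, d=(M2−M1)/(6·2)=-1943/3912, b=Δ1−h1·(2M1+M2)/6=2357/978
seg 2: a=3, c=M2/2=-633/326, d=(M3−M2)/(6·1)=331/978, b=Δ2−h2·(2M2+M3)/6=295/489
seg 3: a=2, c=M3/2=-151/163, d=(M4−M3)/(6·2)=151/978, b=Δ3−h3·(2M3+M4)/6=-2215/978
t_q=4 → seg 1, τ=1; S=-2+2357/978·τ+677/652·τ²+-1943/3912·τ³=1241/1304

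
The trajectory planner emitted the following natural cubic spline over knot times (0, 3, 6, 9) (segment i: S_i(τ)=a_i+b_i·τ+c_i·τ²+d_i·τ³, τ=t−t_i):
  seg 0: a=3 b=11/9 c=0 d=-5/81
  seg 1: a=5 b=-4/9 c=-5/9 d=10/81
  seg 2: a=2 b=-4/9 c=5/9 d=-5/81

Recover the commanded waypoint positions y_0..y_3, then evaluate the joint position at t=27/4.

y_0=3 y_1=5 y_2=2 y_3=4
S(27/4) = 125/64

y_0 = S_0(0) = a_0 = 3
y_1 = S_1(0) = a_1 = 5
y_2 = S_2(0) = a_2 = 2
y_3 = S_2(3) = 4
t_q=27/4 is in segment 2 (τ=3/4); S_2(τ)=125/64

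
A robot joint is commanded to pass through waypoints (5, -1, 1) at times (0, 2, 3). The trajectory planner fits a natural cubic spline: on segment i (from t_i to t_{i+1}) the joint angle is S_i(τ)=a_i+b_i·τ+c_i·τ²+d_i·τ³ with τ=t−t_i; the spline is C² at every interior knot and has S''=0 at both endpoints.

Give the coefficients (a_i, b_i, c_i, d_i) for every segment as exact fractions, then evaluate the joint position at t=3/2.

Δ: Δ0=-3, Δ1=2
row 1: diag=6, rhs=30; c'=1/6, d'=5
back: M1=5
M: M0=0, M1=5, M2=0
seg 0: a=5, c=M0/2=0, d=(M1−M0)/(6·2)=5/12, b=Δ0−h0·(2M0+M1)/6=-14/3
seg 1: a=-1, c=M1/2=5/2, d=(M2−M1)/(6·1)=-5/6, b=Δ1−h1·(2M1+M2)/6=1/3
t_q=3/2 → seg 0, τ=3/2; S=5+-14/3·τ+0·τ²+5/12·τ³=-19/32

  seg 0: a=5 b=-14/3 c=0 d=5/12
  seg 1: a=-1 b=1/3 c=5/2 d=-5/6
S(3/2) = -19/32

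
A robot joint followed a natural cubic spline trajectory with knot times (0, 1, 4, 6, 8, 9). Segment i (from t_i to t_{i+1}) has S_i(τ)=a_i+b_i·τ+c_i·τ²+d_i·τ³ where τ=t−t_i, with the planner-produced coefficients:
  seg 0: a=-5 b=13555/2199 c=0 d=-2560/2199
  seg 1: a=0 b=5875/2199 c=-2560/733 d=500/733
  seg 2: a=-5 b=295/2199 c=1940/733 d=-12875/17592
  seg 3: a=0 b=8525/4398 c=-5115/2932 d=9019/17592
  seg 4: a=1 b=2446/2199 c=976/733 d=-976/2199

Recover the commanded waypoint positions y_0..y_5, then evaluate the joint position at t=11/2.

y_0=-5 y_1=0 y_2=-5 y_3=0 y_4=1 y_5=3
S(11/2) = -61635/46912

y_0 = S_0(0) = a_0 = -5
y_1 = S_1(0) = a_1 = 0
y_2 = S_2(0) = a_2 = -5
y_3 = S_3(0) = a_3 = 0
y_4 = S_4(0) = a_4 = 1
y_5 = S_4(1) = 3
t_q=11/2 is in segment 2 (τ=3/2); S_2(τ)=-61635/46912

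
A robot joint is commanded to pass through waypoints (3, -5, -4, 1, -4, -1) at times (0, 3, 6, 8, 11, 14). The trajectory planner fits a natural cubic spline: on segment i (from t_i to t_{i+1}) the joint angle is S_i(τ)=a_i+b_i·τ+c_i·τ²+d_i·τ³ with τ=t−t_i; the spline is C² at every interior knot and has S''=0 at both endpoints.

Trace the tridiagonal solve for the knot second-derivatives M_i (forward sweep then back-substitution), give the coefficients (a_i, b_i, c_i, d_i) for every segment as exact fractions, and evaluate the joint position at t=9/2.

  seg 0: a=3 b=-8371/2610 c=0 d=1411/23490
  seg 1: a=-5 b=-2069/1305 c=1411/2610 d=155/4698
  seg 2: a=-4 b=6653/2610 c=1093/1305 d=-25/58
  seg 3: a=1 b=1897/2610 c=-2282/1305 d=1489/4698
  seg 4: a=-4 b=-1576/1305 c=2881/2610 d=-2881/23490
S(9/2) = -14037/2320

Δ: Δ0=-8/3, Δ1=1/3, Δ2=5/2, Δ3=-5/3, Δ4=1
row 1: diag=12, rhs=18; c'=1/4, d'=3/2
row 2: denom=10−3·1/4=37/4; d'=(13−3·3/2)/(37/4)=34/37
row 3: denom=10−2·8/37=354/37; d'=(-25−2·34/37)/(354/37)=-331/118
row 4: denom=12−3·37/118=1305/118; d'=(16−3·-331/118)/(1305/118)=2881/1305
back: M4=2881/1305
back: M3=-331/118−37/118·2881/1305=-4564/1305
back: M2=34/37−8/37·-4564/1305=2186/1305
back: M1=3/2−1/4·2186/1305=1411/1305
M: M0=0, M1=1411/1305, M2=2186/1305, M3=-4564/1305, M4=2881/1305, M5=0
seg 0: a=3, c=M0/2=0, d=(M1−M0)/(6·3)=1411/23490, b=Δ0−h0·(2M0+M1)/6=-8371/2610
seg 1: a=-5, c=M1/2=1411/2610, d=(M2−M1)/(6·3)=155/4698, b=Δ1−h1·(2M1+M2)/6=-2069/1305
seg 2: a=-4, c=M2/2=1093/1305, d=(M3−M2)/(6·2)=-25/58, b=Δ2−h2·(2M2+M3)/6=6653/2610
seg 3: a=1, c=M3/2=-2282/1305, d=(M4−M3)/(6·3)=1489/4698, b=Δ3−h3·(2M3+M4)/6=1897/2610
seg 4: a=-4, c=M4/2=2881/2610, d=(M5−M4)/(6·3)=-2881/23490, b=Δ4−h4·(2M4+M5)/6=-1576/1305
t_q=9/2 → seg 1, τ=3/2; S=-5+-2069/1305·τ+1411/2610·τ²+155/4698·τ³=-14037/2320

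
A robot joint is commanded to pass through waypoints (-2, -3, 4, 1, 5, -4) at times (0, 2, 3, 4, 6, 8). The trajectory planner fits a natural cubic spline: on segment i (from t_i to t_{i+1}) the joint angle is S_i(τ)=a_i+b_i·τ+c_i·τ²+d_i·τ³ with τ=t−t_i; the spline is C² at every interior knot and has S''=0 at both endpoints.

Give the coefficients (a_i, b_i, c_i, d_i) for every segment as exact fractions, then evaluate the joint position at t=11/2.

  seg 0: a=-2 b=-997/241 c=0 d=1753/1928
  seg 1: a=-3 b=3265/482 c=5259/964 d=-5041/964
  seg 2: a=4 b=1925/964 c=-2466/241 d=5047/964
  seg 3: a=1 b=-1331/482 c=5277/964 d=-1491/964
  seg 4: a=5 b=277/482 c=-3669/964 d=1223/1928
S(11/2) = 30497/7712

Δ: Δ0=-1/2, Δ1=7, Δ2=-3, Δ3=2, Δ4=-9/2
row 1: diag=6, rhs=45; c'=1/6, d'=15/2
row 2: denom=4−1·1/6=23/6; d'=(-60−1·15/2)/(23/6)=-405/23
row 3: denom=6−1·6/23=132/23; d'=(30−1·-405/23)/(132/23)=365/44
row 4: denom=8−2·23/66=241/33; d'=(-39−2·365/44)/(241/33)=-3669/482
back: M4=-3669/482
back: M3=365/44−23/66·-3669/482=5277/482
back: M2=-405/23−6/23·5277/482=-4932/241
back: M1=15/2−1/6·-4932/241=5259/482
M: M0=0, M1=5259/482, M2=-4932/241, M3=5277/482, M4=-3669/482, M5=0
seg 0: a=-2, c=M0/2=0, d=(M1−M0)/(6·2)=1753/1928, b=Δ0−h0·(2M0+M1)/6=-997/241
seg 1: a=-3, c=M1/2=5259/964, d=(M2−M1)/(6·1)=-5041/964, b=Δ1−h1·(2M1+M2)/6=3265/482
seg 2: a=4, c=M2/2=-2466/241, d=(M3−M2)/(6·1)=5047/964, b=Δ2−h2·(2M2+M3)/6=1925/964
seg 3: a=1, c=M3/2=5277/964, d=(M4−M3)/(6·2)=-1491/964, b=Δ3−h3·(2M3+M4)/6=-1331/482
seg 4: a=5, c=M4/2=-3669/964, d=(M5−M4)/(6·2)=1223/1928, b=Δ4−h4·(2M4+M5)/6=277/482
t_q=11/2 → seg 3, τ=3/2; S=1+-1331/482·τ+5277/964·τ²+-1491/964·τ³=30497/7712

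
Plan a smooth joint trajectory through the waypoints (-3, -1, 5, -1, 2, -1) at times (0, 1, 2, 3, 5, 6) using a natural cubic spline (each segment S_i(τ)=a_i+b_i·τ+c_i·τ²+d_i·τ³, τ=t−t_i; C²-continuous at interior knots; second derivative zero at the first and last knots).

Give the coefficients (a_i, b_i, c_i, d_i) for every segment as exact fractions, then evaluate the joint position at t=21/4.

Δ: Δ0=2, Δ1=6, Δ2=-6, Δ3=3/2, Δ4=-3
row 1: diag=4, rhs=24; c'=1/4, d'=6
row 2: denom=4−1·1/4=15/4; d'=(-72−1·6)/(15/4)=-104/5
row 3: denom=6−1·4/15=86/15; d'=(45−1·-104/5)/(86/15)=987/86
row 4: denom=6−2·15/43=228/43; d'=(-27−2·987/86)/(228/43)=-179/19
back: M4=-179/19
back: M3=987/86−15/43·-179/19=561/38
back: M2=-104/5−4/15·561/38=-470/19
back: M1=6−1/4·-470/19=463/38
M: M0=0, M1=463/38, M2=-470/19, M3=561/38, M4=-179/19, M5=0
seg 0: a=-3, c=M0/2=0, d=(M1−M0)/(6·1)=463/228, b=Δ0−h0·(2M0+M1)/6=-7/228
seg 1: a=-1, c=M1/2=463/76, d=(M2−M1)/(6·1)=-1403/228, b=Δ1−h1·(2M1+M2)/6=691/114
seg 2: a=5, c=M2/2=-235/19, d=(M3−M2)/(6·1)=79/12, b=Δ2−h2·(2M2+M3)/6=-49/228
seg 3: a=-1, c=M3/2=561/76, d=(M4−M3)/(6·2)=-919/456, b=Δ3−h3·(2M3+M4)/6=-593/114
seg 4: a=2, c=M4/2=-179/38, d=(M5−M4)/(6·1)=179/114, b=Δ4−h4·(2M4+M5)/6=8/57
t_q=21/4 → seg 4, τ=1/4; S=2+8/57·τ+-179/38·τ²+179/114·τ³=4293/2432

  seg 0: a=-3 b=-7/228 c=0 d=463/228
  seg 1: a=-1 b=691/114 c=463/76 d=-1403/228
  seg 2: a=5 b=-49/228 c=-235/19 d=79/12
  seg 3: a=-1 b=-593/114 c=561/76 d=-919/456
  seg 4: a=2 b=8/57 c=-179/38 d=179/114
S(21/4) = 4293/2432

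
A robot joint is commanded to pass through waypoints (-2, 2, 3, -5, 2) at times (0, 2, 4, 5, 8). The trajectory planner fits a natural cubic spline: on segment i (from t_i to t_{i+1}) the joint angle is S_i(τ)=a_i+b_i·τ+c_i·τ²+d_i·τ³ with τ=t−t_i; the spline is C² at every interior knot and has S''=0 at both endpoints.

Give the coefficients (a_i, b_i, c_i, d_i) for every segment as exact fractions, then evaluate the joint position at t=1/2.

  seg 0: a=-2 b=1547/1032 c=0 d=517/4128
  seg 1: a=2 b=1549/516 c=517/688 d=-4133/4128
  seg 2: a=3 b=-6199/1032 c=-226/43 d=3367/1032
  seg 3: a=-5 b=-3473/516 c=1559/344 d=-1559/3096
S(1/2) = -13593/11008

Δ: Δ0=2, Δ1=1/2, Δ2=-8, Δ3=7/3
row 1: diag=8, rhs=-9; c'=1/4, d'=-9/8
row 2: denom=6−2·1/4=11/2; d'=(-51−2·-9/8)/(11/2)=-195/22
row 3: denom=8−1·2/11=86/11; d'=(62−1·-195/22)/(86/11)=1559/172
back: M3=1559/172
back: M2=-195/22−2/11·1559/172=-452/43
back: M1=-9/8−1/4·-452/43=517/344
M: M0=0, M1=517/344, M2=-452/43, M3=1559/172, M4=0
seg 0: a=-2, c=M0/2=0, d=(M1−M0)/(6·2)=517/4128, b=Δ0−h0·(2M0+M1)/6=1547/1032
seg 1: a=2, c=M1/2=517/688, d=(M2−M1)/(6·2)=-4133/4128, b=Δ1−h1·(2M1+M2)/6=1549/516
seg 2: a=3, c=M2/2=-226/43, d=(M3−M2)/(6·1)=3367/1032, b=Δ2−h2·(2M2+M3)/6=-6199/1032
seg 3: a=-5, c=M3/2=1559/344, d=(M4−M3)/(6·3)=-1559/3096, b=Δ3−h3·(2M3+M4)/6=-3473/516
t_q=1/2 → seg 0, τ=1/2; S=-2+1547/1032·τ+0·τ²+517/4128·τ³=-13593/11008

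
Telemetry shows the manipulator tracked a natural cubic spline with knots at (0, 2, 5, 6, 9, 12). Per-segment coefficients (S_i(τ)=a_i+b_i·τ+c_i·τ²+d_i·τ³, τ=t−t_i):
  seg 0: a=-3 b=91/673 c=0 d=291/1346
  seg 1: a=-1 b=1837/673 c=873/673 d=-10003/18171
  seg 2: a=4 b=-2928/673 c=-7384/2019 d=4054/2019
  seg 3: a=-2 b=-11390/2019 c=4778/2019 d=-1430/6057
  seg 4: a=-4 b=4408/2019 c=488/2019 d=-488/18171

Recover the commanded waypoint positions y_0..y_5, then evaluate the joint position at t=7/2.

y_0=-3 y_1=-1 y_2=4 y_3=-2 y_4=-4 y_5=4
S(7/2) = 22371/5384

y_0 = S_0(0) = a_0 = -3
y_1 = S_1(0) = a_1 = -1
y_2 = S_2(0) = a_2 = 4
y_3 = S_3(0) = a_3 = -2
y_4 = S_4(0) = a_4 = -4
y_5 = S_4(3) = 4
t_q=7/2 is in segment 1 (τ=3/2); S_1(τ)=22371/5384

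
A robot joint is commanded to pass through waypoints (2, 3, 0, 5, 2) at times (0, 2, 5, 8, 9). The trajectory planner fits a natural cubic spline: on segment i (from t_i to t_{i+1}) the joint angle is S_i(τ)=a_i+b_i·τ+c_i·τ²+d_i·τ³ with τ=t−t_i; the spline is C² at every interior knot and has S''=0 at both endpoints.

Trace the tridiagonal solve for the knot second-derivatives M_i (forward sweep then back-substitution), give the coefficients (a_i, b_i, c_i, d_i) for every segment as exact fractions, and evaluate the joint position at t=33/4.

  seg 0: a=2 b=436/399 c=0 d=-473/3192
  seg 1: a=3 b=-547/798 c=-473/532 d=3755/14364
  seg 2: a=0 b=1657/1596 c=584/399 d=-6005/14364
  seg 3: a=5 b=-1171/798 c=-1223/532 d=1223/1596
S(33/4) = 21895/4864

Δ: Δ0=1/2, Δ1=-1, Δ2=5/3, Δ3=-3
row 1: diag=10, rhs=-9; c'=3/10, d'=-9/10
row 2: denom=12−3·3/10=111/10; d'=(16−3·-9/10)/(111/10)=187/111
row 3: denom=8−3·10/37=266/37; d'=(-28−3·187/111)/(266/37)=-1223/266
back: M3=-1223/266
back: M2=187/111−10/37·-1223/266=1168/399
back: M1=-9/10−3/10·1168/399=-473/266
M: M0=0, M1=-473/266, M2=1168/399, M3=-1223/266, M4=0
seg 0: a=2, c=M0/2=0, d=(M1−M0)/(6·2)=-473/3192, b=Δ0−h0·(2M0+M1)/6=436/399
seg 1: a=3, c=M1/2=-473/532, d=(M2−M1)/(6·3)=3755/14364, b=Δ1−h1·(2M1+M2)/6=-547/798
seg 2: a=0, c=M2/2=584/399, d=(M3−M2)/(6·3)=-6005/14364, b=Δ2−h2·(2M2+M3)/6=1657/1596
seg 3: a=5, c=M3/2=-1223/532, d=(M4−M3)/(6·1)=1223/1596, b=Δ3−h3·(2M3+M4)/6=-1171/798
t_q=33/4 → seg 3, τ=1/4; S=5+-1171/798·τ+-1223/532·τ²+1223/1596·τ³=21895/4864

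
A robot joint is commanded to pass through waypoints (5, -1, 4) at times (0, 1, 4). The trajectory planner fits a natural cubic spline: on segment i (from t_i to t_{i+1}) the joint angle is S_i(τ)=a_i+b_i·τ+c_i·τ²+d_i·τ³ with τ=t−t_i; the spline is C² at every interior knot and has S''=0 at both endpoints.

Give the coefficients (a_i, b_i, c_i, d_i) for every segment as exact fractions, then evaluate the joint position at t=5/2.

  seg 0: a=5 b=-167/24 c=0 d=23/24
  seg 1: a=-1 b=-49/12 c=23/8 d=-23/72
S(5/2) = -111/64

Δ: Δ0=-6, Δ1=5/3
row 1: diag=8, rhs=46; c'=3/8, d'=23/4
back: M1=23/4
M: M0=0, M1=23/4, M2=0
seg 0: a=5, c=M0/2=0, d=(M1−M0)/(6·1)=23/24, b=Δ0−h0·(2M0+M1)/6=-167/24
seg 1: a=-1, c=M1/2=23/8, d=(M2−M1)/(6·3)=-23/72, b=Δ1−h1·(2M1+M2)/6=-49/12
t_q=5/2 → seg 1, τ=3/2; S=-1+-49/12·τ+23/8·τ²+-23/72·τ³=-111/64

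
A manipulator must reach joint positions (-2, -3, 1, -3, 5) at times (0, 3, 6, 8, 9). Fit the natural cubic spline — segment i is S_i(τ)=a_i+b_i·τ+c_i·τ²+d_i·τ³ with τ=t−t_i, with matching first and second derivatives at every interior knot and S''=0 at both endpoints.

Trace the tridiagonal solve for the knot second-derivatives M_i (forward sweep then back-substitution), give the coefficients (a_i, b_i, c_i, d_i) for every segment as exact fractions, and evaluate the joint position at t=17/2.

  seg 0: a=-2 b=-141/103 c=0 d=320/2781
  seg 1: a=-3 b=179/103 c=320/309 d=-1085/2781
  seg 2: a=1 b=-266/103 c=-255/103 d=285/206
  seg 3: a=-3 b=424/103 c=600/103 d=-200/103
S(17/2) = 28/103

Δ: Δ0=-1/3, Δ1=4/3, Δ2=-2, Δ3=8
row 1: diag=12, rhs=10; c'=1/4, d'=5/6
row 2: denom=10−3·1/4=37/4; d'=(-20−3·5/6)/(37/4)=-90/37
row 3: denom=6−2·8/37=206/37; d'=(60−2·-90/37)/(206/37)=1200/103
back: M3=1200/103
back: M2=-90/37−8/37·1200/103=-510/103
back: M1=5/6−1/4·-510/103=640/309
M: M0=0, M1=640/309, M2=-510/103, M3=1200/103, M4=0
seg 0: a=-2, c=M0/2=0, d=(M1−M0)/(6·3)=320/2781, b=Δ0−h0·(2M0+M1)/6=-141/103
seg 1: a=-3, c=M1/2=320/309, d=(M2−M1)/(6·3)=-1085/2781, b=Δ1−h1·(2M1+M2)/6=179/103
seg 2: a=1, c=M2/2=-255/103, d=(M3−M2)/(6·2)=285/206, b=Δ2−h2·(2M2+M3)/6=-266/103
seg 3: a=-3, c=M3/2=600/103, d=(M4−M3)/(6·1)=-200/103, b=Δ3−h3·(2M3+M4)/6=424/103
t_q=17/2 → seg 3, τ=1/2; S=-3+424/103·τ+600/103·τ²+-200/103·τ³=28/103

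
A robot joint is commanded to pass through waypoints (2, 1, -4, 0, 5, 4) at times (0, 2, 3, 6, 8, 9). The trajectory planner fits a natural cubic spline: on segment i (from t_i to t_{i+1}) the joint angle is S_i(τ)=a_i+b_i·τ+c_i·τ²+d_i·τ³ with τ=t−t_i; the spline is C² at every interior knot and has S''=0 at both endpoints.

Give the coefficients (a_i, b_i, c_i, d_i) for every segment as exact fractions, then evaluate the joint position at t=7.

  seg 0: a=2 b=2263/1731 c=0 d=-6257/13848
  seg 1: a=1 b=-14245/3462 c=-6257/2308 d=12641/6924
  seg 2: a=-4 b=-28109/6924 c=1596/577 d=-745/2308
  seg 3: a=0 b=13229/3462 c=-321/2308 d=-3611/13848
  seg 4: a=5 b=235/1731 c=-983/577 d=983/1731
S(7) = 15793/4616

Δ: Δ0=-1/2, Δ1=-5, Δ2=4/3, Δ3=5/2, Δ4=-1
row 1: diag=6, rhs=-27; c'=1/6, d'=-9/2
row 2: denom=8−1·1/6=47/6; d'=(38−1·-9/2)/(47/6)=255/47
row 3: denom=10−3·18/47=416/47; d'=(7−3·255/47)/(416/47)=-109/104
row 4: denom=6−2·47/208=577/104; d'=(-21−2·-109/104)/(577/104)=-1966/577
back: M4=-1966/577
back: M3=-109/104−47/208·-1966/577=-321/1154
back: M2=255/47−18/47·-321/1154=3192/577
back: M1=-9/2−1/6·3192/577=-6257/1154
M: M0=0, M1=-6257/1154, M2=3192/577, M3=-321/1154, M4=-1966/577, M5=0
seg 0: a=2, c=M0/2=0, d=(M1−M0)/(6·2)=-6257/13848, b=Δ0−h0·(2M0+M1)/6=2263/1731
seg 1: a=1, c=M1/2=-6257/2308, d=(M2−M1)/(6·1)=12641/6924, b=Δ1−h1·(2M1+M2)/6=-14245/3462
seg 2: a=-4, c=M2/2=1596/577, d=(M3−M2)/(6·3)=-745/2308, b=Δ2−h2·(2M2+M3)/6=-28109/6924
seg 3: a=0, c=M3/2=-321/2308, d=(M4−M3)/(6·2)=-3611/13848, b=Δ3−h3·(2M3+M4)/6=13229/3462
seg 4: a=5, c=M4/2=-983/577, d=(M5−M4)/(6·1)=983/1731, b=Δ4−h4·(2M4+M5)/6=235/1731
t_q=7 → seg 3, τ=1; S=0+13229/3462·τ+-321/2308·τ²+-3611/13848·τ³=15793/4616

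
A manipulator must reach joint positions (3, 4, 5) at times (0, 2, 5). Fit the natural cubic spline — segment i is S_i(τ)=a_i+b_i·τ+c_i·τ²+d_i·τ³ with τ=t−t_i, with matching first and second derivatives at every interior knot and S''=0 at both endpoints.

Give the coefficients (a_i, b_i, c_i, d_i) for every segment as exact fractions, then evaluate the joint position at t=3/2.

Δ: Δ0=1/2, Δ1=1/3
row 1: diag=10, rhs=-1; c'=3/10, d'=-1/10
back: M1=-1/10
M: M0=0, M1=-1/10, M2=0
seg 0: a=3, c=M0/2=0, d=(M1−M0)/(6·2)=-1/120, b=Δ0−h0·(2M0+M1)/6=8/15
seg 1: a=4, c=M1/2=-1/20, d=(M2−M1)/(6·3)=1/180, b=Δ1−h1·(2M1+M2)/6=13/30
t_q=3/2 → seg 0, τ=3/2; S=3+8/15·τ+0·τ²+-1/120·τ³=1207/320

  seg 0: a=3 b=8/15 c=0 d=-1/120
  seg 1: a=4 b=13/30 c=-1/20 d=1/180
S(3/2) = 1207/320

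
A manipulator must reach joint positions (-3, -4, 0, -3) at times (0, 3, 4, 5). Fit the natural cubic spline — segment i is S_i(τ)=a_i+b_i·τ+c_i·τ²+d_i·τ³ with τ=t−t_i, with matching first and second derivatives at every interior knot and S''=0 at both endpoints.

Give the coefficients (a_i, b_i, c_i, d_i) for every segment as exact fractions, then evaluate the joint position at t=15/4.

Δ: Δ0=-1/3, Δ1=4, Δ2=-3
row 1: diag=8, rhs=26; c'=1/8, d'=13/4
row 2: denom=4−1·1/8=31/8; d'=(-42−1·13/4)/(31/8)=-362/31
back: M2=-362/31
back: M1=13/4−1/8·-362/31=146/31
M: M0=0, M1=146/31, M2=-362/31, M3=0
seg 0: a=-3, c=M0/2=0, d=(M1−M0)/(6·3)=73/279, b=Δ0−h0·(2M0+M1)/6=-250/93
seg 1: a=-4, c=M1/2=73/31, d=(M2−M1)/(6·1)=-254/93, b=Δ1−h1·(2M1+M2)/6=407/93
seg 2: a=0, c=M2/2=-181/31, d=(M3−M2)/(6·1)=181/93, b=Δ2−h2·(2M2+M3)/6=83/93
t_q=15/4 → seg 1, τ=3/4; S=-4+407/93·τ+73/31·τ²+-254/93·τ³=-541/992

  seg 0: a=-3 b=-250/93 c=0 d=73/279
  seg 1: a=-4 b=407/93 c=73/31 d=-254/93
  seg 2: a=0 b=83/93 c=-181/31 d=181/93
S(15/4) = -541/992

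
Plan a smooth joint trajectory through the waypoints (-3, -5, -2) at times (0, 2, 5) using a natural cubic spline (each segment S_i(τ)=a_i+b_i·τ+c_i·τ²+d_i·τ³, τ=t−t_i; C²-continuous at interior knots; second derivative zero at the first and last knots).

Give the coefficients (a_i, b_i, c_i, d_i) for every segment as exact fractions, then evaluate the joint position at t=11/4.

  seg 0: a=-3 b=-7/5 c=0 d=1/10
  seg 1: a=-5 b=-1/5 c=3/5 d=-1/15
S(11/4) = -1549/320

Δ: Δ0=-1, Δ1=1
row 1: diag=10, rhs=12; c'=3/10, d'=6/5
back: M1=6/5
M: M0=0, M1=6/5, M2=0
seg 0: a=-3, c=M0/2=0, d=(M1−M0)/(6·2)=1/10, b=Δ0−h0·(2M0+M1)/6=-7/5
seg 1: a=-5, c=M1/2=3/5, d=(M2−M1)/(6·3)=-1/15, b=Δ1−h1·(2M1+M2)/6=-1/5
t_q=11/4 → seg 1, τ=3/4; S=-5+-1/5·τ+3/5·τ²+-1/15·τ³=-1549/320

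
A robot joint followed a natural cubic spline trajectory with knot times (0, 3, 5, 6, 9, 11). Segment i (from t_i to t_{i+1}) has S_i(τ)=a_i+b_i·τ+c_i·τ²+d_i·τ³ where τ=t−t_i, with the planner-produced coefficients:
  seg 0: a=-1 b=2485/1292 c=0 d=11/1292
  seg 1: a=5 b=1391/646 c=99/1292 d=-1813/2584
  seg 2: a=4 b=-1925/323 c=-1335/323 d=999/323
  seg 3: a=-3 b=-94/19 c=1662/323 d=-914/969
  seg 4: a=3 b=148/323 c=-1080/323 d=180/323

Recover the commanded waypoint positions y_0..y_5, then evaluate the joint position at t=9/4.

y_0=-1 y_1=5 y_2=4 y_3=-3 y_4=3 y_5=-5
S(9/4) = 283171/82688

y_0 = S_0(0) = a_0 = -1
y_1 = S_1(0) = a_1 = 5
y_2 = S_2(0) = a_2 = 4
y_3 = S_3(0) = a_3 = -3
y_4 = S_4(0) = a_4 = 3
y_5 = S_4(2) = -5
t_q=9/4 is in segment 0 (τ=9/4); S_0(τ)=283171/82688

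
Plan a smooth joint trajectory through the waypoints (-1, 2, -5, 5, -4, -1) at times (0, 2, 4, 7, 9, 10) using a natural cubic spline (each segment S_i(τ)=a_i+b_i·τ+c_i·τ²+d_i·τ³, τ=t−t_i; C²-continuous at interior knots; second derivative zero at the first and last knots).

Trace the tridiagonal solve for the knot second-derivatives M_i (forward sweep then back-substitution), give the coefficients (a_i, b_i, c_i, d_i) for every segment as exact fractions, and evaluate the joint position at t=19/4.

  seg 0: a=-1 b=9803/2868 c=0 d=-5501/11472
  seg 1: a=2 b=-1675/717 c=-5501/1912 d=13165/11472
  seg 2: a=-5 b=-211/2868 c=958/239 d=-8239/8604
  seg 3: a=5 b=-2693/1434 c=-4407/956 d=9461/5736
  seg 4: a=-4 b=-376/717 c=2527/478 d=-2527/1434
S(19/4) = -196061/61184

Δ: Δ0=3/2, Δ1=-7/2, Δ2=10/3, Δ3=-9/2, Δ4=3
row 1: diag=8, rhs=-30; c'=1/4, d'=-15/4
row 2: denom=10−2·1/4=19/2; d'=(41−2·-15/4)/(19/2)=97/19
row 3: denom=10−3·6/19=172/19; d'=(-47−3·97/19)/(172/19)=-296/43
row 4: denom=6−2·19/86=239/43; d'=(45−2·-296/43)/(239/43)=2527/239
back: M4=2527/239
back: M3=-296/43−19/86·2527/239=-4407/478
back: M2=97/19−6/19·-4407/478=1916/239
back: M1=-15/4−1/4·1916/239=-5501/956
M: M0=0, M1=-5501/956, M2=1916/239, M3=-4407/478, M4=2527/239, M5=0
seg 0: a=-1, c=M0/2=0, d=(M1−M0)/(6·2)=-5501/11472, b=Δ0−h0·(2M0+M1)/6=9803/2868
seg 1: a=2, c=M1/2=-5501/1912, d=(M2−M1)/(6·2)=13165/11472, b=Δ1−h1·(2M1+M2)/6=-1675/717
seg 2: a=-5, c=M2/2=958/239, d=(M3−M2)/(6·3)=-8239/8604, b=Δ2−h2·(2M2+M3)/6=-211/2868
seg 3: a=5, c=M3/2=-4407/956, d=(M4−M3)/(6·2)=9461/5736, b=Δ3−h3·(2M3+M4)/6=-2693/1434
seg 4: a=-4, c=M4/2=2527/478, d=(M5−M4)/(6·1)=-2527/1434, b=Δ4−h4·(2M4+M5)/6=-376/717
t_q=19/4 → seg 2, τ=3/4; S=-5+-211/2868·τ+958/239·τ²+-8239/8604·τ³=-196061/61184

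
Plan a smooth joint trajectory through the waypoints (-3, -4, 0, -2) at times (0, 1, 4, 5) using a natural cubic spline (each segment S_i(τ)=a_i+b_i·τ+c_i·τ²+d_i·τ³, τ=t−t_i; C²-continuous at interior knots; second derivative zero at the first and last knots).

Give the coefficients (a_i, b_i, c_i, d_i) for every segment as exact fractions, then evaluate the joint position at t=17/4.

Δ: Δ0=-1, Δ1=4/3, Δ2=-2
row 1: diag=8, rhs=14; c'=3/8, d'=7/4
row 2: denom=8−3·3/8=55/8; d'=(-20−3·7/4)/(55/8)=-202/55
back: M2=-202/55
back: M1=7/4−3/8·-202/55=172/55
M: M0=0, M1=172/55, M2=-202/55, M3=0
seg 0: a=-3, c=M0/2=0, d=(M1−M0)/(6·1)=86/165, b=Δ0−h0·(2M0+M1)/6=-251/165
seg 1: a=-4, c=M1/2=86/55, d=(M2−M1)/(6·3)=-17/45, b=Δ1−h1·(2M1+M2)/6=7/165
seg 2: a=0, c=M2/2=-101/55, d=(M3−M2)/(6·1)=101/165, b=Δ2−h2·(2M2+M3)/6=-128/165
t_q=17/4 → seg 2, τ=1/4; S=0+-128/165·τ+-101/55·τ²+101/165·τ³=-1053/3520

  seg 0: a=-3 b=-251/165 c=0 d=86/165
  seg 1: a=-4 b=7/165 c=86/55 d=-17/45
  seg 2: a=0 b=-128/165 c=-101/55 d=101/165
S(17/4) = -1053/3520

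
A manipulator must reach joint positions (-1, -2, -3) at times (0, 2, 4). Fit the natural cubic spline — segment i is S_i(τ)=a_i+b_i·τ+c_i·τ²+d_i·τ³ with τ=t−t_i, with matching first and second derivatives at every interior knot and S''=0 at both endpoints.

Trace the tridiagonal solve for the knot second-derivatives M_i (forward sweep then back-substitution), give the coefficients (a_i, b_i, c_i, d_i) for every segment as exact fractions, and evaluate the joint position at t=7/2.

  seg 0: a=-1 b=-1/2 c=0 d=0
  seg 1: a=-2 b=-1/2 c=0 d=0
S(7/2) = -11/4

Δ: Δ0=-1/2, Δ1=-1/2
row 1: diag=8, rhs=0; c'=1/4, d'=0
back: M1=0
M: M0=0, M1=0, M2=0
seg 0: a=-1, c=M0/2=0, d=(M1−M0)/(6·2)=0, b=Δ0−h0·(2M0+M1)/6=-1/2
seg 1: a=-2, c=M1/2=0, d=(M2−M1)/(6·2)=0, b=Δ1−h1·(2M1+M2)/6=-1/2
t_q=7/2 → seg 1, τ=3/2; S=-2+-1/2·τ+0·τ²+0·τ³=-11/4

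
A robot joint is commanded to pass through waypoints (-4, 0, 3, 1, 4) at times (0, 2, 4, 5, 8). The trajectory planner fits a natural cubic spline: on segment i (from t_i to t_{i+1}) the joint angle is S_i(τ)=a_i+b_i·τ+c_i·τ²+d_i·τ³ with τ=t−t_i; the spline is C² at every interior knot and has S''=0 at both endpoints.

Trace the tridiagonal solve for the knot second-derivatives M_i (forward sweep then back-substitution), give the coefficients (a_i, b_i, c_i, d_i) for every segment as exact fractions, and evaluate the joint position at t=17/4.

Δ: Δ0=2, Δ1=3/2, Δ2=-2, Δ3=1
row 1: diag=8, rhs=-3; c'=1/4, d'=-3/8
row 2: denom=6−2·1/4=11/2; d'=(-21−2·-3/8)/(11/2)=-81/22
row 3: denom=8−1·2/11=86/11; d'=(18−1·-81/22)/(86/11)=477/172
back: M3=477/172
back: M2=-81/22−2/11·477/172=-180/43
back: M1=-3/8−1/4·-180/43=231/344
M: M0=0, M1=231/344, M2=-180/43, M3=477/172, M4=0
seg 0: a=-4, c=M0/2=0, d=(M1−M0)/(6·2)=77/1376, b=Δ0−h0·(2M0+M1)/6=611/344
seg 1: a=0, c=M1/2=231/688, d=(M2−M1)/(6·2)=-557/1376, b=Δ1−h1·(2M1+M2)/6=421/172
seg 2: a=3, c=M2/2=-90/43, d=(M3−M2)/(6·1)=399/344, b=Δ2−h2·(2M2+M3)/6=-367/344
seg 3: a=1, c=M3/2=477/344, d=(M4−M3)/(6·3)=-53/344, b=Δ3−h3·(2M3+M4)/6=-305/172
t_q=17/4 → seg 2, τ=1/4; S=3+-367/344·τ+-90/43·τ²+399/344·τ³=57695/22016

  seg 0: a=-4 b=611/344 c=0 d=77/1376
  seg 1: a=0 b=421/172 c=231/688 d=-557/1376
  seg 2: a=3 b=-367/344 c=-90/43 d=399/344
  seg 3: a=1 b=-305/172 c=477/344 d=-53/344
S(17/4) = 57695/22016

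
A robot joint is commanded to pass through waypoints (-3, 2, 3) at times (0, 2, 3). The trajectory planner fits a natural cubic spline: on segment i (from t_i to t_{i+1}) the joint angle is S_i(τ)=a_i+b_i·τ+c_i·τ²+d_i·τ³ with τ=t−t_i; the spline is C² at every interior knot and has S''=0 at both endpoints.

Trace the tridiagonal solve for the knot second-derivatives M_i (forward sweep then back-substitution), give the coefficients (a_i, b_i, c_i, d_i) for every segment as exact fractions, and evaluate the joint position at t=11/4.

  seg 0: a=-3 b=3 c=0 d=-1/8
  seg 1: a=2 b=3/2 c=-3/4 d=1/4
S(11/4) = 719/256

Δ: Δ0=5/2, Δ1=1
row 1: diag=6, rhs=-9; c'=1/6, d'=-3/2
back: M1=-3/2
M: M0=0, M1=-3/2, M2=0
seg 0: a=-3, c=M0/2=0, d=(M1−M0)/(6·2)=-1/8, b=Δ0−h0·(2M0+M1)/6=3
seg 1: a=2, c=M1/2=-3/4, d=(M2−M1)/(6·1)=1/4, b=Δ1−h1·(2M1+M2)/6=3/2
t_q=11/4 → seg 1, τ=3/4; S=2+3/2·τ+-3/4·τ²+1/4·τ³=719/256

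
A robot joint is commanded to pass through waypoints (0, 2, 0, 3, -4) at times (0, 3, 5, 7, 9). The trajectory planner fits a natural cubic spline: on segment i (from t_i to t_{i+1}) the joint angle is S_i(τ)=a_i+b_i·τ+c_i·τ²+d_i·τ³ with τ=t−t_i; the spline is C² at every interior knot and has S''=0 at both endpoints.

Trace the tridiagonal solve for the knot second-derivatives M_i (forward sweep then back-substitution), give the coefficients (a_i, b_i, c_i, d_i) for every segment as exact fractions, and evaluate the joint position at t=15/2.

  seg 0: a=0 b=322/213 c=0 d=-20/213
  seg 1: a=2 b=-218/213 c=-60/71 d=365/852
  seg 2: a=0 b=157/213 c=245/142 d=-1145/1704
  seg 3: a=3 b=-181/426 c=-655/284 d=655/1704
S(15/2) = 10265/4544

Δ: Δ0=2/3, Δ1=-1, Δ2=3/2, Δ3=-7/2
row 1: diag=10, rhs=-10; c'=1/5, d'=-1
row 2: denom=8−2·1/5=38/5; d'=(15−2·-1)/(38/5)=85/38
row 3: denom=8−2·5/19=142/19; d'=(-30−2·85/38)/(142/19)=-655/142
back: M3=-655/142
back: M2=85/38−5/19·-655/142=245/71
back: M1=-1−1/5·245/71=-120/71
M: M0=0, M1=-120/71, M2=245/71, M3=-655/142, M4=0
seg 0: a=0, c=M0/2=0, d=(M1−M0)/(6·3)=-20/213, b=Δ0−h0·(2M0+M1)/6=322/213
seg 1: a=2, c=M1/2=-60/71, d=(M2−M1)/(6·2)=365/852, b=Δ1−h1·(2M1+M2)/6=-218/213
seg 2: a=0, c=M2/2=245/142, d=(M3−M2)/(6·2)=-1145/1704, b=Δ2−h2·(2M2+M3)/6=157/213
seg 3: a=3, c=M3/2=-655/284, d=(M4−M3)/(6·2)=655/1704, b=Δ3−h3·(2M3+M4)/6=-181/426
t_q=15/2 → seg 3, τ=1/2; S=3+-181/426·τ+-655/284·τ²+655/1704·τ³=10265/4544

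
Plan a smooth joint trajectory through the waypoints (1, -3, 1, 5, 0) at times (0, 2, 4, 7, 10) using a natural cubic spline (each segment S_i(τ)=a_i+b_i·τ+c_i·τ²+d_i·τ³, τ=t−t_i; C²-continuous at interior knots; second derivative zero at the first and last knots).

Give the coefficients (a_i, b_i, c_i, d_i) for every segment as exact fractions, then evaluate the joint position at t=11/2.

Δ: Δ0=-2, Δ1=2, Δ2=4/3, Δ3=-5/3
row 1: diag=8, rhs=24; c'=1/4, d'=3
row 2: denom=10−2·1/4=19/2; d'=(-4−2·3)/(19/2)=-20/19
row 3: denom=12−3·6/19=210/19; d'=(-18−3·-20/19)/(210/19)=-47/35
back: M3=-47/35
back: M2=-20/19−6/19·-47/35=-22/35
back: M1=3−1/4·-22/35=221/70
M: M0=0, M1=221/70, M2=-22/35, M3=-47/35, M4=0
seg 0: a=1, c=M0/2=0, d=(M1−M0)/(6·2)=221/840, b=Δ0−h0·(2M0+M1)/6=-641/210
seg 1: a=-3, c=M1/2=221/140, d=(M2−M1)/(6·2)=-53/168, b=Δ1−h1·(2M1+M2)/6=11/105
seg 2: a=1, c=M2/2=-11/35, d=(M3−M2)/(6·3)=-5/126, b=Δ2−h2·(2M2+M3)/6=79/30
seg 3: a=5, c=M3/2=-47/70, d=(M4−M3)/(6·3)=47/630, b=Δ3−h3·(2M3+M4)/6=-34/105
t_q=11/2 → seg 2, τ=3/2; S=1+79/30·τ+-11/35·τ²+-5/126·τ³=2301/560

  seg 0: a=1 b=-641/210 c=0 d=221/840
  seg 1: a=-3 b=11/105 c=221/140 d=-53/168
  seg 2: a=1 b=79/30 c=-11/35 d=-5/126
  seg 3: a=5 b=-34/105 c=-47/70 d=47/630
S(11/2) = 2301/560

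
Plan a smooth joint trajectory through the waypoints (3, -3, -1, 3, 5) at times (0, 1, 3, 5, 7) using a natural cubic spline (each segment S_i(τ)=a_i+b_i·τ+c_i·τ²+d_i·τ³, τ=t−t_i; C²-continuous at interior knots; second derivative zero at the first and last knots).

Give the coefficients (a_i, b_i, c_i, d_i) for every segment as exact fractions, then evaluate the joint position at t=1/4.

Δ: Δ0=-6, Δ1=1, Δ2=2, Δ3=1
row 1: diag=6, rhs=42; c'=1/3, d'=7
row 2: denom=8−2·1/3=22/3; d'=(6−2·7)/(22/3)=-12/11
row 3: denom=8−2·3/11=82/11; d'=(-6−2·-12/11)/(82/11)=-21/41
back: M3=-21/41
back: M2=-12/11−3/11·-21/41=-39/41
back: M1=7−1/3·-39/41=300/41
M: M0=0, M1=300/41, M2=-39/41, M3=-21/41, M4=0
seg 0: a=3, c=M0/2=0, d=(M1−M0)/(6·1)=50/41, b=Δ0−h0·(2M0+M1)/6=-296/41
seg 1: a=-3, c=M1/2=150/41, d=(M2−M1)/(6·2)=-113/164, b=Δ1−h1·(2M1+M2)/6=-146/41
seg 2: a=-1, c=M2/2=-39/82, d=(M3−M2)/(6·2)=3/82, b=Δ2−h2·(2M2+M3)/6=115/41
seg 3: a=3, c=M3/2=-21/82, d=(M4−M3)/(6·2)=7/164, b=Δ3−h3·(2M3+M4)/6=55/41
t_q=1/4 → seg 0, τ=1/4; S=3+-296/41·τ+0·τ²+50/41·τ³=1593/1312

  seg 0: a=3 b=-296/41 c=0 d=50/41
  seg 1: a=-3 b=-146/41 c=150/41 d=-113/164
  seg 2: a=-1 b=115/41 c=-39/82 d=3/82
  seg 3: a=3 b=55/41 c=-21/82 d=7/164
S(1/4) = 1593/1312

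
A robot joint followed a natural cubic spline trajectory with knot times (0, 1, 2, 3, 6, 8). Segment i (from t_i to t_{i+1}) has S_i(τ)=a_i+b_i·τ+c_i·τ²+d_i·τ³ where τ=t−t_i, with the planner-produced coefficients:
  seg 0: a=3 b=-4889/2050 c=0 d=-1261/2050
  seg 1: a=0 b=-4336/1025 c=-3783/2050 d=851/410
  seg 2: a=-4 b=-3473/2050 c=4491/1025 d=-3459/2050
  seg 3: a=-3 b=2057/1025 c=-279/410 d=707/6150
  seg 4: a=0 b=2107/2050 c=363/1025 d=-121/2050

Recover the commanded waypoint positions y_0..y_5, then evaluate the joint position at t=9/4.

y_0=3 y_1=0 y_2=-4 y_3=-3 y_4=0 y_5=3
S(9/4) = -547899/131200

y_0 = S_0(0) = a_0 = 3
y_1 = S_1(0) = a_1 = 0
y_2 = S_2(0) = a_2 = -4
y_3 = S_3(0) = a_3 = -3
y_4 = S_4(0) = a_4 = 0
y_5 = S_4(2) = 3
t_q=9/4 is in segment 2 (τ=1/4); S_2(τ)=-547899/131200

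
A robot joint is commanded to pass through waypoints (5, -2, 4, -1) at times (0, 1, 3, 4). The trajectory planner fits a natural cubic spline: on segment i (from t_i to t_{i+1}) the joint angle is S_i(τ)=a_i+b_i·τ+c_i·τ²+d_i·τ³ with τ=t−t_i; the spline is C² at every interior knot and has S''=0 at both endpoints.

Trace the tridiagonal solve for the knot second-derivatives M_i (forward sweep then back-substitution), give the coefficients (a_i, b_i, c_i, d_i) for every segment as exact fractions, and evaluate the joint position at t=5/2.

Δ: Δ0=-7, Δ1=3, Δ2=-5
row 1: diag=6, rhs=60; c'=1/3, d'=10
row 2: denom=6−2·1/3=16/3; d'=(-48−2·10)/(16/3)=-51/4
back: M2=-51/4
back: M1=10−1/3·-51/4=57/4
M: M0=0, M1=57/4, M2=-51/4, M3=0
seg 0: a=5, c=M0/2=0, d=(M1−M0)/(6·1)=19/8, b=Δ0−h0·(2M0+M1)/6=-75/8
seg 1: a=-2, c=M1/2=57/8, d=(M2−M1)/(6·2)=-9/4, b=Δ1−h1·(2M1+M2)/6=-9/4
seg 2: a=4, c=M2/2=-51/8, d=(M3−M2)/(6·1)=17/8, b=Δ2−h2·(2M2+M3)/6=-3/4
t_q=5/2 → seg 1, τ=3/2; S=-2+-9/4·τ+57/8·τ²+-9/4·τ³=49/16

  seg 0: a=5 b=-75/8 c=0 d=19/8
  seg 1: a=-2 b=-9/4 c=57/8 d=-9/4
  seg 2: a=4 b=-3/4 c=-51/8 d=17/8
S(5/2) = 49/16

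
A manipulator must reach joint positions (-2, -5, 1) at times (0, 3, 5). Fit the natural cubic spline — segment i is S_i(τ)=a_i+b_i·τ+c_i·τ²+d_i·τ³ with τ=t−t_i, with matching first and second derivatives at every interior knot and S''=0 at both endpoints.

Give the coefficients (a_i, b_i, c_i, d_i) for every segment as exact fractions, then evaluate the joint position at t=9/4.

  seg 0: a=-2 b=-11/5 c=0 d=2/15
  seg 1: a=-5 b=7/5 c=6/5 d=-1/5
S(9/4) = -869/160

Δ: Δ0=-1, Δ1=3
row 1: diag=10, rhs=24; c'=1/5, d'=12/5
back: M1=12/5
M: M0=0, M1=12/5, M2=0
seg 0: a=-2, c=M0/2=0, d=(M1−M0)/(6·3)=2/15, b=Δ0−h0·(2M0+M1)/6=-11/5
seg 1: a=-5, c=M1/2=6/5, d=(M2−M1)/(6·2)=-1/5, b=Δ1−h1·(2M1+M2)/6=7/5
t_q=9/4 → seg 0, τ=9/4; S=-2+-11/5·τ+0·τ²+2/15·τ³=-869/160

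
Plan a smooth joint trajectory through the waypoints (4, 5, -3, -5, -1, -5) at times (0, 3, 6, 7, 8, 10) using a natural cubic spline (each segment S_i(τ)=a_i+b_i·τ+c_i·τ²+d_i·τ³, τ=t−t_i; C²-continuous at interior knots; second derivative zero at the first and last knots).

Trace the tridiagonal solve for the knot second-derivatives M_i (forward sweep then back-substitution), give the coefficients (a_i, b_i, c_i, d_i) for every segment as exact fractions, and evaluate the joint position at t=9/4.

  seg 0: a=4 b=2005/1929 c=0 d=-454/5787
  seg 1: a=5 b=-2081/1929 c=-454/643 d=341/5787
  seg 2: a=-3 b=-7184/1929 c=-113/643 d=3665/1929
  seg 3: a=-5 b=3133/1929 c=3552/643 d=-6073/1929
  seg 4: a=-1 b=6226/1929 c=-2521/643 d=2521/3858
S(9/4) = 112037/20576

Δ: Δ0=1/3, Δ1=-8/3, Δ2=-2, Δ3=4, Δ4=-2
row 1: diag=12, rhs=-18; c'=1/4, d'=-3/2
row 2: denom=8−3·1/4=29/4; d'=(4−3·-3/2)/(29/4)=34/29
row 3: denom=4−1·4/29=112/29; d'=(36−1·34/29)/(112/29)=505/56
row 4: denom=6−1·29/112=643/112; d'=(-36−1·505/56)/(643/112)=-5042/643
back: M4=-5042/643
back: M3=505/56−29/112·-5042/643=7104/643
back: M2=34/29−4/29·7104/643=-226/643
back: M1=-3/2−1/4·-226/643=-908/643
M: M0=0, M1=-908/643, M2=-226/643, M3=7104/643, M4=-5042/643, M5=0
seg 0: a=4, c=M0/2=0, d=(M1−M0)/(6·3)=-454/5787, b=Δ0−h0·(2M0+M1)/6=2005/1929
seg 1: a=5, c=M1/2=-454/643, d=(M2−M1)/(6·3)=341/5787, b=Δ1−h1·(2M1+M2)/6=-2081/1929
seg 2: a=-3, c=M2/2=-113/643, d=(M3−M2)/(6·1)=3665/1929, b=Δ2−h2·(2M2+M3)/6=-7184/1929
seg 3: a=-5, c=M3/2=3552/643, d=(M4−M3)/(6·1)=-6073/1929, b=Δ3−h3·(2M3+M4)/6=3133/1929
seg 4: a=-1, c=M4/2=-2521/643, d=(M5−M4)/(6·2)=2521/3858, b=Δ4−h4·(2M4+M5)/6=6226/1929
t_q=9/4 → seg 0, τ=9/4; S=4+2005/1929·τ+0·τ²+-454/5787·τ³=112037/20576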